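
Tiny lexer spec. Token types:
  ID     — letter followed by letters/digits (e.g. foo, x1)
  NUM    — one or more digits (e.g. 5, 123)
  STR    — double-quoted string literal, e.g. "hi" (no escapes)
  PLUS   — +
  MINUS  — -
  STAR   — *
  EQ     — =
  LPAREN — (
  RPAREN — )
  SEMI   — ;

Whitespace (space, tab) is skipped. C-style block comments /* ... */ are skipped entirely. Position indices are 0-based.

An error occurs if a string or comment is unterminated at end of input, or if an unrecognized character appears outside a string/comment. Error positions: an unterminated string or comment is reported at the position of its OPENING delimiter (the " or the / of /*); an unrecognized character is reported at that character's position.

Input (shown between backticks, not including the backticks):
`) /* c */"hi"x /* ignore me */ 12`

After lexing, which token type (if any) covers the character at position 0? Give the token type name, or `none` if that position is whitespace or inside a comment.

Answer: RPAREN

Derivation:
pos=0: emit RPAREN ')'
pos=2: enter COMMENT mode (saw '/*')
exit COMMENT mode (now at pos=9)
pos=9: enter STRING mode
pos=9: emit STR "hi" (now at pos=13)
pos=13: emit ID 'x' (now at pos=14)
pos=15: enter COMMENT mode (saw '/*')
exit COMMENT mode (now at pos=30)
pos=31: emit NUM '12' (now at pos=33)
DONE. 4 tokens: [RPAREN, STR, ID, NUM]
Position 0: char is ')' -> RPAREN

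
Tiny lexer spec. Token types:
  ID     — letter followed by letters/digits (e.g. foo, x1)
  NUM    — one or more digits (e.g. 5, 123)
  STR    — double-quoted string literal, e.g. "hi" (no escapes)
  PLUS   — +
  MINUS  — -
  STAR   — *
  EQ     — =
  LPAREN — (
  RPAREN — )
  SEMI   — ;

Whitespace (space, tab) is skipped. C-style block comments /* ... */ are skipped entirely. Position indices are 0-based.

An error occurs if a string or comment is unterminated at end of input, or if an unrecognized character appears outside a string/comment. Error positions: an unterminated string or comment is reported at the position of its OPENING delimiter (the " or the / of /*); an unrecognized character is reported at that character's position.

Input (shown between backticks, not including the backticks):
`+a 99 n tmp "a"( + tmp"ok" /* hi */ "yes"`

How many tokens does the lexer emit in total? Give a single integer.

Answer: 11

Derivation:
pos=0: emit PLUS '+'
pos=1: emit ID 'a' (now at pos=2)
pos=3: emit NUM '99' (now at pos=5)
pos=6: emit ID 'n' (now at pos=7)
pos=8: emit ID 'tmp' (now at pos=11)
pos=12: enter STRING mode
pos=12: emit STR "a" (now at pos=15)
pos=15: emit LPAREN '('
pos=17: emit PLUS '+'
pos=19: emit ID 'tmp' (now at pos=22)
pos=22: enter STRING mode
pos=22: emit STR "ok" (now at pos=26)
pos=27: enter COMMENT mode (saw '/*')
exit COMMENT mode (now at pos=35)
pos=36: enter STRING mode
pos=36: emit STR "yes" (now at pos=41)
DONE. 11 tokens: [PLUS, ID, NUM, ID, ID, STR, LPAREN, PLUS, ID, STR, STR]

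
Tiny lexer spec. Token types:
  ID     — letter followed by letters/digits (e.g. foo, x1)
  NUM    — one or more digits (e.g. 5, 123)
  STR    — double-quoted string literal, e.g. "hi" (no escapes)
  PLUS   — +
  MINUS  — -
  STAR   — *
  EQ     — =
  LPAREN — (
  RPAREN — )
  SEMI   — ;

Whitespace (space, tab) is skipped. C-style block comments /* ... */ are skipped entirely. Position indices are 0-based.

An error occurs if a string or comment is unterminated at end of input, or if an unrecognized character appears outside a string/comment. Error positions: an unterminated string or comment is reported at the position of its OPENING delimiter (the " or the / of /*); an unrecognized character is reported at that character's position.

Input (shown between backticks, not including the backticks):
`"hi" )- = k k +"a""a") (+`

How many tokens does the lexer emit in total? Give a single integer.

Answer: 12

Derivation:
pos=0: enter STRING mode
pos=0: emit STR "hi" (now at pos=4)
pos=5: emit RPAREN ')'
pos=6: emit MINUS '-'
pos=8: emit EQ '='
pos=10: emit ID 'k' (now at pos=11)
pos=12: emit ID 'k' (now at pos=13)
pos=14: emit PLUS '+'
pos=15: enter STRING mode
pos=15: emit STR "a" (now at pos=18)
pos=18: enter STRING mode
pos=18: emit STR "a" (now at pos=21)
pos=21: emit RPAREN ')'
pos=23: emit LPAREN '('
pos=24: emit PLUS '+'
DONE. 12 tokens: [STR, RPAREN, MINUS, EQ, ID, ID, PLUS, STR, STR, RPAREN, LPAREN, PLUS]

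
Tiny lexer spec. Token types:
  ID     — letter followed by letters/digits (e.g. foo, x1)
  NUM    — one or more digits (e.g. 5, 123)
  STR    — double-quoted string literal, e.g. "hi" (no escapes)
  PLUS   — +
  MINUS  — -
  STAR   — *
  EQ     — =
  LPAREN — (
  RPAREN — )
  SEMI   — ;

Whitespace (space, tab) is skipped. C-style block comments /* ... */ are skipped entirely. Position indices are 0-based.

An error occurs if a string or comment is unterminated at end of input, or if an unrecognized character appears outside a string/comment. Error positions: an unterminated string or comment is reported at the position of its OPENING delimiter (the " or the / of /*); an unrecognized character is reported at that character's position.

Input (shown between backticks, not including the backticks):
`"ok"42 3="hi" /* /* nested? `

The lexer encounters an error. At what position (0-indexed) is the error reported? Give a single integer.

pos=0: enter STRING mode
pos=0: emit STR "ok" (now at pos=4)
pos=4: emit NUM '42' (now at pos=6)
pos=7: emit NUM '3' (now at pos=8)
pos=8: emit EQ '='
pos=9: enter STRING mode
pos=9: emit STR "hi" (now at pos=13)
pos=14: enter COMMENT mode (saw '/*')
pos=14: ERROR — unterminated comment (reached EOF)

Answer: 14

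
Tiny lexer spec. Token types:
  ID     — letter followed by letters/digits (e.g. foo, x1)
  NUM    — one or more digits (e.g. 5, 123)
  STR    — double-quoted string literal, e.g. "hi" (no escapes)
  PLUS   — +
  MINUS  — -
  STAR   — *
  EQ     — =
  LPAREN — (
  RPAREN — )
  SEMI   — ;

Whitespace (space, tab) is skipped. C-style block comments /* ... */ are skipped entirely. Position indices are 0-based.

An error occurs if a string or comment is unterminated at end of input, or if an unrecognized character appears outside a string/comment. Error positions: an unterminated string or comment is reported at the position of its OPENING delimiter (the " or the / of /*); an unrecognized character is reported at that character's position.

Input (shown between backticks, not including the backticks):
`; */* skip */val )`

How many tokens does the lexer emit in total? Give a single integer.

pos=0: emit SEMI ';'
pos=2: emit STAR '*'
pos=3: enter COMMENT mode (saw '/*')
exit COMMENT mode (now at pos=13)
pos=13: emit ID 'val' (now at pos=16)
pos=17: emit RPAREN ')'
DONE. 4 tokens: [SEMI, STAR, ID, RPAREN]

Answer: 4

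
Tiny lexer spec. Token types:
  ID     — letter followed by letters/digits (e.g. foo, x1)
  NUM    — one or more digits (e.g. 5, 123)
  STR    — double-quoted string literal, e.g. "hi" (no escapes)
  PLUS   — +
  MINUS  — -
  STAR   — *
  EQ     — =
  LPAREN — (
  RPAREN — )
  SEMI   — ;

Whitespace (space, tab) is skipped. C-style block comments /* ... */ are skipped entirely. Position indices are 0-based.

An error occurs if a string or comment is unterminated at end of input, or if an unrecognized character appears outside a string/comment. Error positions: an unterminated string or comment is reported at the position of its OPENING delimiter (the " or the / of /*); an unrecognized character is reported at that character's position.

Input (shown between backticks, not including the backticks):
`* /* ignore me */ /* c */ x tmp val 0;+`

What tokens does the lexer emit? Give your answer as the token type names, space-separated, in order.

Answer: STAR ID ID ID NUM SEMI PLUS

Derivation:
pos=0: emit STAR '*'
pos=2: enter COMMENT mode (saw '/*')
exit COMMENT mode (now at pos=17)
pos=18: enter COMMENT mode (saw '/*')
exit COMMENT mode (now at pos=25)
pos=26: emit ID 'x' (now at pos=27)
pos=28: emit ID 'tmp' (now at pos=31)
pos=32: emit ID 'val' (now at pos=35)
pos=36: emit NUM '0' (now at pos=37)
pos=37: emit SEMI ';'
pos=38: emit PLUS '+'
DONE. 7 tokens: [STAR, ID, ID, ID, NUM, SEMI, PLUS]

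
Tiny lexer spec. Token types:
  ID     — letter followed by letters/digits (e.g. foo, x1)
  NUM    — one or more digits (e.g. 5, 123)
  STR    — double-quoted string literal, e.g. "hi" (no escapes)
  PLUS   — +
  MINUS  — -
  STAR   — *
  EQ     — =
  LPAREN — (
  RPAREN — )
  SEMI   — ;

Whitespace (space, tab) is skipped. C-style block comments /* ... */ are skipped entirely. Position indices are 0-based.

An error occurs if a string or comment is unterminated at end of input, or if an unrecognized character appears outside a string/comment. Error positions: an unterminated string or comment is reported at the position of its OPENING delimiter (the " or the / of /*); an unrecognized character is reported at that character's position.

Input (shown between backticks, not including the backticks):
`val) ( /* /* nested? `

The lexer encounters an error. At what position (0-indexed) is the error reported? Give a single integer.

pos=0: emit ID 'val' (now at pos=3)
pos=3: emit RPAREN ')'
pos=5: emit LPAREN '('
pos=7: enter COMMENT mode (saw '/*')
pos=7: ERROR — unterminated comment (reached EOF)

Answer: 7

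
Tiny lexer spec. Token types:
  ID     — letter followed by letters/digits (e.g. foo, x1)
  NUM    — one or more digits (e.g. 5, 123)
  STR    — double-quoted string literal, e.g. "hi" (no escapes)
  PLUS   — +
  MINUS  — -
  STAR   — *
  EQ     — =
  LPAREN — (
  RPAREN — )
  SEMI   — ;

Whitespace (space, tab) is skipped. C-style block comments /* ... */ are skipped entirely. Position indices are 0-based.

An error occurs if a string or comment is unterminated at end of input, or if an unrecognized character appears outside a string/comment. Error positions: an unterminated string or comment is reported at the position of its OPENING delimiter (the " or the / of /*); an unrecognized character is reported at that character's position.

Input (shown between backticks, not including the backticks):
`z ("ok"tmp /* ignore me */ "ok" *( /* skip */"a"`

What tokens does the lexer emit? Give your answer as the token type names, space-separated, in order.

Answer: ID LPAREN STR ID STR STAR LPAREN STR

Derivation:
pos=0: emit ID 'z' (now at pos=1)
pos=2: emit LPAREN '('
pos=3: enter STRING mode
pos=3: emit STR "ok" (now at pos=7)
pos=7: emit ID 'tmp' (now at pos=10)
pos=11: enter COMMENT mode (saw '/*')
exit COMMENT mode (now at pos=26)
pos=27: enter STRING mode
pos=27: emit STR "ok" (now at pos=31)
pos=32: emit STAR '*'
pos=33: emit LPAREN '('
pos=35: enter COMMENT mode (saw '/*')
exit COMMENT mode (now at pos=45)
pos=45: enter STRING mode
pos=45: emit STR "a" (now at pos=48)
DONE. 8 tokens: [ID, LPAREN, STR, ID, STR, STAR, LPAREN, STR]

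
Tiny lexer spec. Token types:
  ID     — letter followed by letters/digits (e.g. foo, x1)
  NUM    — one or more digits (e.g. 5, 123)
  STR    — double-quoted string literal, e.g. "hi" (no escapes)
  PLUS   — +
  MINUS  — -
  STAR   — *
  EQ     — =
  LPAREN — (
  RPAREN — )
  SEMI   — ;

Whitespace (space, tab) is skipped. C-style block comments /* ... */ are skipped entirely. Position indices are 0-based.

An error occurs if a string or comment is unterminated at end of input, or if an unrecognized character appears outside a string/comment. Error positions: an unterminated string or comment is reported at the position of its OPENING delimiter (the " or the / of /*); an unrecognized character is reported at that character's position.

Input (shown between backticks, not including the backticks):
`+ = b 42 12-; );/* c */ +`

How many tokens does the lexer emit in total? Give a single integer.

Answer: 10

Derivation:
pos=0: emit PLUS '+'
pos=2: emit EQ '='
pos=4: emit ID 'b' (now at pos=5)
pos=6: emit NUM '42' (now at pos=8)
pos=9: emit NUM '12' (now at pos=11)
pos=11: emit MINUS '-'
pos=12: emit SEMI ';'
pos=14: emit RPAREN ')'
pos=15: emit SEMI ';'
pos=16: enter COMMENT mode (saw '/*')
exit COMMENT mode (now at pos=23)
pos=24: emit PLUS '+'
DONE. 10 tokens: [PLUS, EQ, ID, NUM, NUM, MINUS, SEMI, RPAREN, SEMI, PLUS]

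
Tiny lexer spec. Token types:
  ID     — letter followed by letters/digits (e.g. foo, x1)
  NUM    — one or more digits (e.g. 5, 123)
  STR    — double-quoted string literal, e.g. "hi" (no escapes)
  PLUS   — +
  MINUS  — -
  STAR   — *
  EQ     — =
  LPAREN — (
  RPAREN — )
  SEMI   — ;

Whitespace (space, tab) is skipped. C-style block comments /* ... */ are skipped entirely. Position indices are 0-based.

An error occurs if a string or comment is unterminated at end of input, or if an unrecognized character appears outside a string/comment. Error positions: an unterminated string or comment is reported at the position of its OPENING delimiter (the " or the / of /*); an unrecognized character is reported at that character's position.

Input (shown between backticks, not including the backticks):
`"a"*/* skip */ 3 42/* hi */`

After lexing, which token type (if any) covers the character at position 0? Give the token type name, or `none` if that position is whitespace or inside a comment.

Answer: STR

Derivation:
pos=0: enter STRING mode
pos=0: emit STR "a" (now at pos=3)
pos=3: emit STAR '*'
pos=4: enter COMMENT mode (saw '/*')
exit COMMENT mode (now at pos=14)
pos=15: emit NUM '3' (now at pos=16)
pos=17: emit NUM '42' (now at pos=19)
pos=19: enter COMMENT mode (saw '/*')
exit COMMENT mode (now at pos=27)
DONE. 4 tokens: [STR, STAR, NUM, NUM]
Position 0: char is '"' -> STR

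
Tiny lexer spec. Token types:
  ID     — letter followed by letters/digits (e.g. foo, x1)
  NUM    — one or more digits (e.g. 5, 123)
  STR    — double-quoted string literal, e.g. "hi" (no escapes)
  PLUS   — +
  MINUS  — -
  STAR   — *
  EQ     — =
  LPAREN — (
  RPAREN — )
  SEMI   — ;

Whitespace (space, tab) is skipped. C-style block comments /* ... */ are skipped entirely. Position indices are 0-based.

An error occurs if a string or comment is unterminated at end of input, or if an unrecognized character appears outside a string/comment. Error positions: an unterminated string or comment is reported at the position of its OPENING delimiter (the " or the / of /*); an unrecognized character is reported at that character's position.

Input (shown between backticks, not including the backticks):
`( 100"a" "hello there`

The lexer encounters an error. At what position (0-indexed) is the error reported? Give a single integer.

pos=0: emit LPAREN '('
pos=2: emit NUM '100' (now at pos=5)
pos=5: enter STRING mode
pos=5: emit STR "a" (now at pos=8)
pos=9: enter STRING mode
pos=9: ERROR — unterminated string

Answer: 9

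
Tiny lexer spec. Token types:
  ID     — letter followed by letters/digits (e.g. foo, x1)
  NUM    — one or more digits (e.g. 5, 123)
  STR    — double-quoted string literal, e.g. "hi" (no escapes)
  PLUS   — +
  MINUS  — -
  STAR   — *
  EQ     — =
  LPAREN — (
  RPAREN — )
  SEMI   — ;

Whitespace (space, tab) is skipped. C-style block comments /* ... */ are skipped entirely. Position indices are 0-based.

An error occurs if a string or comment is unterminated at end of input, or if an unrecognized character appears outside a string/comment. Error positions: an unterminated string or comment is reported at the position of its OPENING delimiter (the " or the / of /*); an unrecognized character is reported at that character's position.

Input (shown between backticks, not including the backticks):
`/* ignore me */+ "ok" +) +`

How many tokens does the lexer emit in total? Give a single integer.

pos=0: enter COMMENT mode (saw '/*')
exit COMMENT mode (now at pos=15)
pos=15: emit PLUS '+'
pos=17: enter STRING mode
pos=17: emit STR "ok" (now at pos=21)
pos=22: emit PLUS '+'
pos=23: emit RPAREN ')'
pos=25: emit PLUS '+'
DONE. 5 tokens: [PLUS, STR, PLUS, RPAREN, PLUS]

Answer: 5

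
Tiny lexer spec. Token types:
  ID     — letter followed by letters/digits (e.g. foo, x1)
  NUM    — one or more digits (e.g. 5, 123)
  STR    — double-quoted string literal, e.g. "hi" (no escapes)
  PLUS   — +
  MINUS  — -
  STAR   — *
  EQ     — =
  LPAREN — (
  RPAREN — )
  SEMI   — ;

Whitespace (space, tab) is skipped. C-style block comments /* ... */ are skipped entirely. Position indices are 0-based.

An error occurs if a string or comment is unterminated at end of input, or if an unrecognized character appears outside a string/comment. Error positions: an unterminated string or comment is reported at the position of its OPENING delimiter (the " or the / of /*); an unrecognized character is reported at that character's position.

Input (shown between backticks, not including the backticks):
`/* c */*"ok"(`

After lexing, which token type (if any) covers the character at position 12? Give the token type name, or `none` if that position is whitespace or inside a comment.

Answer: LPAREN

Derivation:
pos=0: enter COMMENT mode (saw '/*')
exit COMMENT mode (now at pos=7)
pos=7: emit STAR '*'
pos=8: enter STRING mode
pos=8: emit STR "ok" (now at pos=12)
pos=12: emit LPAREN '('
DONE. 3 tokens: [STAR, STR, LPAREN]
Position 12: char is '(' -> LPAREN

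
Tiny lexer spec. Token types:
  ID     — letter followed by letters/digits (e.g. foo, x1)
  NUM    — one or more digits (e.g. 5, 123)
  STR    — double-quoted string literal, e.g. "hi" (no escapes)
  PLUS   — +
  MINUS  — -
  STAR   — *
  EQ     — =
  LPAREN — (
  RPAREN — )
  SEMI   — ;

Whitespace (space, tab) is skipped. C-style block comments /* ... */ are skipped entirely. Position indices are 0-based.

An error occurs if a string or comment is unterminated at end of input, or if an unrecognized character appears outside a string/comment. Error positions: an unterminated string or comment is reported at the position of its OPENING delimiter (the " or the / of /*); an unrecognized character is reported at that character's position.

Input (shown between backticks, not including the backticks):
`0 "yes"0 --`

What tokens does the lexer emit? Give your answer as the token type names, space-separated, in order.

pos=0: emit NUM '0' (now at pos=1)
pos=2: enter STRING mode
pos=2: emit STR "yes" (now at pos=7)
pos=7: emit NUM '0' (now at pos=8)
pos=9: emit MINUS '-'
pos=10: emit MINUS '-'
DONE. 5 tokens: [NUM, STR, NUM, MINUS, MINUS]

Answer: NUM STR NUM MINUS MINUS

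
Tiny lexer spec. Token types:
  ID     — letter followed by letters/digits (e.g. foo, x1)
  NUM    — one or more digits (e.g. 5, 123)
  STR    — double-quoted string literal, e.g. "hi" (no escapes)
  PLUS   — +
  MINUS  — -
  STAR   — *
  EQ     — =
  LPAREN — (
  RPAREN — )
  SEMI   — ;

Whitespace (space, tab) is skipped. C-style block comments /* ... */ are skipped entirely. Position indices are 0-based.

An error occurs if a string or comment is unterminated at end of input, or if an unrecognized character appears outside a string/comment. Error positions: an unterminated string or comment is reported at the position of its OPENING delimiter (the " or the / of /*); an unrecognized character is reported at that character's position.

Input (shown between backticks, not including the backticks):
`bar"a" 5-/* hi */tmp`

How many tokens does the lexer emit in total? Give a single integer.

pos=0: emit ID 'bar' (now at pos=3)
pos=3: enter STRING mode
pos=3: emit STR "a" (now at pos=6)
pos=7: emit NUM '5' (now at pos=8)
pos=8: emit MINUS '-'
pos=9: enter COMMENT mode (saw '/*')
exit COMMENT mode (now at pos=17)
pos=17: emit ID 'tmp' (now at pos=20)
DONE. 5 tokens: [ID, STR, NUM, MINUS, ID]

Answer: 5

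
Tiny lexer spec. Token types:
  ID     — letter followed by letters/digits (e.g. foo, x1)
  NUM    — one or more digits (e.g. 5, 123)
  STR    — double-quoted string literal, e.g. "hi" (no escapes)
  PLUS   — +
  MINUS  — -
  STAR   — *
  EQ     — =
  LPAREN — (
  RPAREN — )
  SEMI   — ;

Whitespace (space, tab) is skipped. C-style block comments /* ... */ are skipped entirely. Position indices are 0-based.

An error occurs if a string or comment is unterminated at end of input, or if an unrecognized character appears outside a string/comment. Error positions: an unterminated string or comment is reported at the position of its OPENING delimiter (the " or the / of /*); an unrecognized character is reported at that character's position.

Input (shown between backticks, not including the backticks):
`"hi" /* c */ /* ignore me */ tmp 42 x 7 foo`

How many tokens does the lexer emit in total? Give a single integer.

Answer: 6

Derivation:
pos=0: enter STRING mode
pos=0: emit STR "hi" (now at pos=4)
pos=5: enter COMMENT mode (saw '/*')
exit COMMENT mode (now at pos=12)
pos=13: enter COMMENT mode (saw '/*')
exit COMMENT mode (now at pos=28)
pos=29: emit ID 'tmp' (now at pos=32)
pos=33: emit NUM '42' (now at pos=35)
pos=36: emit ID 'x' (now at pos=37)
pos=38: emit NUM '7' (now at pos=39)
pos=40: emit ID 'foo' (now at pos=43)
DONE. 6 tokens: [STR, ID, NUM, ID, NUM, ID]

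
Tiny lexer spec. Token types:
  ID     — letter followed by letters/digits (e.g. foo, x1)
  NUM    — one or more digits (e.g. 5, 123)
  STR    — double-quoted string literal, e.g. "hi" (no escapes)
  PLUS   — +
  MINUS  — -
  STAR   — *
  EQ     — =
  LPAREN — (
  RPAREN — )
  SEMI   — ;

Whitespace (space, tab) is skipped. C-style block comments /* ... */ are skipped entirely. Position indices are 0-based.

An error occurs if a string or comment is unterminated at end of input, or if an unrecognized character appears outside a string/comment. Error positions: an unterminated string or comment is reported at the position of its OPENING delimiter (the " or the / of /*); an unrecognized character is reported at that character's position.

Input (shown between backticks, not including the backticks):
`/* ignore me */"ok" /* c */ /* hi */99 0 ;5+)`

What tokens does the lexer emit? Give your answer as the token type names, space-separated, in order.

Answer: STR NUM NUM SEMI NUM PLUS RPAREN

Derivation:
pos=0: enter COMMENT mode (saw '/*')
exit COMMENT mode (now at pos=15)
pos=15: enter STRING mode
pos=15: emit STR "ok" (now at pos=19)
pos=20: enter COMMENT mode (saw '/*')
exit COMMENT mode (now at pos=27)
pos=28: enter COMMENT mode (saw '/*')
exit COMMENT mode (now at pos=36)
pos=36: emit NUM '99' (now at pos=38)
pos=39: emit NUM '0' (now at pos=40)
pos=41: emit SEMI ';'
pos=42: emit NUM '5' (now at pos=43)
pos=43: emit PLUS '+'
pos=44: emit RPAREN ')'
DONE. 7 tokens: [STR, NUM, NUM, SEMI, NUM, PLUS, RPAREN]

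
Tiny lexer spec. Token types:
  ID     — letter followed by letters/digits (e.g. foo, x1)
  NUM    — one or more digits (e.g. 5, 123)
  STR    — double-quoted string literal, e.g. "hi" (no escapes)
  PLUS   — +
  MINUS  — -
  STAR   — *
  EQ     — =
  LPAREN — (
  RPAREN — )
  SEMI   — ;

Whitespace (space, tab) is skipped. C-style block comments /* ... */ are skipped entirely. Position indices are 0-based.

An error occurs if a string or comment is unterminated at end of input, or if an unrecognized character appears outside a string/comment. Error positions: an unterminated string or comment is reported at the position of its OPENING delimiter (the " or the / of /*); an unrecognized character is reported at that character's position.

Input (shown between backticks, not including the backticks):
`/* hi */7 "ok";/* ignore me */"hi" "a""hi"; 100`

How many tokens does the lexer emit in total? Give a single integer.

pos=0: enter COMMENT mode (saw '/*')
exit COMMENT mode (now at pos=8)
pos=8: emit NUM '7' (now at pos=9)
pos=10: enter STRING mode
pos=10: emit STR "ok" (now at pos=14)
pos=14: emit SEMI ';'
pos=15: enter COMMENT mode (saw '/*')
exit COMMENT mode (now at pos=30)
pos=30: enter STRING mode
pos=30: emit STR "hi" (now at pos=34)
pos=35: enter STRING mode
pos=35: emit STR "a" (now at pos=38)
pos=38: enter STRING mode
pos=38: emit STR "hi" (now at pos=42)
pos=42: emit SEMI ';'
pos=44: emit NUM '100' (now at pos=47)
DONE. 8 tokens: [NUM, STR, SEMI, STR, STR, STR, SEMI, NUM]

Answer: 8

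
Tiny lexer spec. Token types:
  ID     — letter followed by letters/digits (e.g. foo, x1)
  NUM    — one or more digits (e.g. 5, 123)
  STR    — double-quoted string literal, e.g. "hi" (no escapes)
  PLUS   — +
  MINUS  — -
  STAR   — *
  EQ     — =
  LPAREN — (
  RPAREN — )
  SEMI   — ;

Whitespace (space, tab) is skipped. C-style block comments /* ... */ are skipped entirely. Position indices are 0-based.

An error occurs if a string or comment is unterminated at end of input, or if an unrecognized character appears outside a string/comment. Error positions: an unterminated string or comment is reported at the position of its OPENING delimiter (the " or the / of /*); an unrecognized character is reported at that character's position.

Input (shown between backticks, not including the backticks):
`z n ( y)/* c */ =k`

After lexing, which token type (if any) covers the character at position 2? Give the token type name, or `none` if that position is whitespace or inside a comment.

Answer: ID

Derivation:
pos=0: emit ID 'z' (now at pos=1)
pos=2: emit ID 'n' (now at pos=3)
pos=4: emit LPAREN '('
pos=6: emit ID 'y' (now at pos=7)
pos=7: emit RPAREN ')'
pos=8: enter COMMENT mode (saw '/*')
exit COMMENT mode (now at pos=15)
pos=16: emit EQ '='
pos=17: emit ID 'k' (now at pos=18)
DONE. 7 tokens: [ID, ID, LPAREN, ID, RPAREN, EQ, ID]
Position 2: char is 'n' -> ID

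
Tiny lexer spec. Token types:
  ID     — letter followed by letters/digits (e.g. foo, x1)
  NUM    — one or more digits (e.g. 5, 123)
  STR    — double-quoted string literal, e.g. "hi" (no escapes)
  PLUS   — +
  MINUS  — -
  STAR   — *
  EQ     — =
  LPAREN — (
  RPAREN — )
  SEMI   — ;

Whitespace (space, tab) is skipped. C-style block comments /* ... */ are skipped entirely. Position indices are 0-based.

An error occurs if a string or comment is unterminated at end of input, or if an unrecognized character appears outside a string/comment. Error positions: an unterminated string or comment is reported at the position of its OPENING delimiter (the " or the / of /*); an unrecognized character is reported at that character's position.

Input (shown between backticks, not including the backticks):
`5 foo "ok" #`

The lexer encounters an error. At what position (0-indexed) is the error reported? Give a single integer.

Answer: 11

Derivation:
pos=0: emit NUM '5' (now at pos=1)
pos=2: emit ID 'foo' (now at pos=5)
pos=6: enter STRING mode
pos=6: emit STR "ok" (now at pos=10)
pos=11: ERROR — unrecognized char '#'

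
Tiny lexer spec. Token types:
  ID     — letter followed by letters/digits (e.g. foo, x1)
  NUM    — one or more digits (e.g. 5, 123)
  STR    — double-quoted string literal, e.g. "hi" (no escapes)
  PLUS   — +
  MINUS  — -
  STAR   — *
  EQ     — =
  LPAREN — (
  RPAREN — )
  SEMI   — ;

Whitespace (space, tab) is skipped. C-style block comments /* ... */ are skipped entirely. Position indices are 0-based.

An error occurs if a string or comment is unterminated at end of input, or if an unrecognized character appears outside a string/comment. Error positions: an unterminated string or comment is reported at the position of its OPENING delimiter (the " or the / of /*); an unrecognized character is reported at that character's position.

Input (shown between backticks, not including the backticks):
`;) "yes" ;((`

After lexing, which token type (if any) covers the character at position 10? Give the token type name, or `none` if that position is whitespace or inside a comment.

Answer: LPAREN

Derivation:
pos=0: emit SEMI ';'
pos=1: emit RPAREN ')'
pos=3: enter STRING mode
pos=3: emit STR "yes" (now at pos=8)
pos=9: emit SEMI ';'
pos=10: emit LPAREN '('
pos=11: emit LPAREN '('
DONE. 6 tokens: [SEMI, RPAREN, STR, SEMI, LPAREN, LPAREN]
Position 10: char is '(' -> LPAREN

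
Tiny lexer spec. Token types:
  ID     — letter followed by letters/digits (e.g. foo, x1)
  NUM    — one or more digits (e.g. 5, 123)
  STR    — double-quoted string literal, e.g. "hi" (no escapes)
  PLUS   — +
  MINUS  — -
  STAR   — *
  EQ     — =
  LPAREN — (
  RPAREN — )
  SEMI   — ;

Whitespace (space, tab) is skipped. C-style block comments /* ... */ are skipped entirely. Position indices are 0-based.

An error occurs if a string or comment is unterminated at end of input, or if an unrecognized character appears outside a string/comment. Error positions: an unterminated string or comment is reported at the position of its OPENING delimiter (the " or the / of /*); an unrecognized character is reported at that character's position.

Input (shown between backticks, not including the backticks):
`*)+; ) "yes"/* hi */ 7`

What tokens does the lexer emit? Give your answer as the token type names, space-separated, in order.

Answer: STAR RPAREN PLUS SEMI RPAREN STR NUM

Derivation:
pos=0: emit STAR '*'
pos=1: emit RPAREN ')'
pos=2: emit PLUS '+'
pos=3: emit SEMI ';'
pos=5: emit RPAREN ')'
pos=7: enter STRING mode
pos=7: emit STR "yes" (now at pos=12)
pos=12: enter COMMENT mode (saw '/*')
exit COMMENT mode (now at pos=20)
pos=21: emit NUM '7' (now at pos=22)
DONE. 7 tokens: [STAR, RPAREN, PLUS, SEMI, RPAREN, STR, NUM]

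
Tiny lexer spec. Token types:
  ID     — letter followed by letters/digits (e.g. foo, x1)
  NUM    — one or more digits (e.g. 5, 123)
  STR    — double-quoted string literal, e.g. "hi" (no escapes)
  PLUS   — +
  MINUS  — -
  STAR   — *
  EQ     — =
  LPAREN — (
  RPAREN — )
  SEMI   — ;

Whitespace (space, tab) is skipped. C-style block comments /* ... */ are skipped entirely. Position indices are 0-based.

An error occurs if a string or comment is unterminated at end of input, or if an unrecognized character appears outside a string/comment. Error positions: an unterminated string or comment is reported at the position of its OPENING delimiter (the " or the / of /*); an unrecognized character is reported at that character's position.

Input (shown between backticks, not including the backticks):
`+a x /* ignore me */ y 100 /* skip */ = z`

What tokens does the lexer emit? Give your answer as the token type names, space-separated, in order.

pos=0: emit PLUS '+'
pos=1: emit ID 'a' (now at pos=2)
pos=3: emit ID 'x' (now at pos=4)
pos=5: enter COMMENT mode (saw '/*')
exit COMMENT mode (now at pos=20)
pos=21: emit ID 'y' (now at pos=22)
pos=23: emit NUM '100' (now at pos=26)
pos=27: enter COMMENT mode (saw '/*')
exit COMMENT mode (now at pos=37)
pos=38: emit EQ '='
pos=40: emit ID 'z' (now at pos=41)
DONE. 7 tokens: [PLUS, ID, ID, ID, NUM, EQ, ID]

Answer: PLUS ID ID ID NUM EQ ID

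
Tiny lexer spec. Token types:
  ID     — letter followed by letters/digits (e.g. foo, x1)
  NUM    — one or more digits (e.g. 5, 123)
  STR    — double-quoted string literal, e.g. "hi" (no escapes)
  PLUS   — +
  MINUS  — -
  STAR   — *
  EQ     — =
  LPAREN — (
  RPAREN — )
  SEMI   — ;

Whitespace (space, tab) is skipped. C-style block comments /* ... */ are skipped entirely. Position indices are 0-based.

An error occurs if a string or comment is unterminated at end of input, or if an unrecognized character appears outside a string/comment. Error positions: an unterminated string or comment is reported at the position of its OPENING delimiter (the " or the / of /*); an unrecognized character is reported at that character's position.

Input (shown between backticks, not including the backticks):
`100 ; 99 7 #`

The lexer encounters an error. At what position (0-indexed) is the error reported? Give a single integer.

Answer: 11

Derivation:
pos=0: emit NUM '100' (now at pos=3)
pos=4: emit SEMI ';'
pos=6: emit NUM '99' (now at pos=8)
pos=9: emit NUM '7' (now at pos=10)
pos=11: ERROR — unrecognized char '#'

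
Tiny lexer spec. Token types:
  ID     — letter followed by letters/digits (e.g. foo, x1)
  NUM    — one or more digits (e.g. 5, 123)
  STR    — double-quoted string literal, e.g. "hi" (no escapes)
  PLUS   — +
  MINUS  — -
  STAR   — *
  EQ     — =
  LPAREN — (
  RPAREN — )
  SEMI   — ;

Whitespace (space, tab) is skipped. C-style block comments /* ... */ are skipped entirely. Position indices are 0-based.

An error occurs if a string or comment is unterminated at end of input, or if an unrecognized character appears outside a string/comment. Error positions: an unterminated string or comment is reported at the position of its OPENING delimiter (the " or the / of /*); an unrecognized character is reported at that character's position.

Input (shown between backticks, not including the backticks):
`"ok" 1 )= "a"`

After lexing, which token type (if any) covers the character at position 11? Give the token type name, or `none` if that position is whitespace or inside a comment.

Answer: STR

Derivation:
pos=0: enter STRING mode
pos=0: emit STR "ok" (now at pos=4)
pos=5: emit NUM '1' (now at pos=6)
pos=7: emit RPAREN ')'
pos=8: emit EQ '='
pos=10: enter STRING mode
pos=10: emit STR "a" (now at pos=13)
DONE. 5 tokens: [STR, NUM, RPAREN, EQ, STR]
Position 11: char is 'a' -> STR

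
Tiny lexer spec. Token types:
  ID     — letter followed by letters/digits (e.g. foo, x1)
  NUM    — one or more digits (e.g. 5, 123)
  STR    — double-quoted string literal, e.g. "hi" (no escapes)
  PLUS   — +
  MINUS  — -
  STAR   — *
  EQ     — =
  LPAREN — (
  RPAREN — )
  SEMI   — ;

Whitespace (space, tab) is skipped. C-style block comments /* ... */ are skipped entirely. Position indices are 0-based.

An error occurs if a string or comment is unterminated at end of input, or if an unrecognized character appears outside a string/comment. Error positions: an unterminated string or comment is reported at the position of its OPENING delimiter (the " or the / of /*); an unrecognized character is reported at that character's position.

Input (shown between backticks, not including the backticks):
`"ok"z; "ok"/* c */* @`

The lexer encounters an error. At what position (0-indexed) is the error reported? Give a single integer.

Answer: 20

Derivation:
pos=0: enter STRING mode
pos=0: emit STR "ok" (now at pos=4)
pos=4: emit ID 'z' (now at pos=5)
pos=5: emit SEMI ';'
pos=7: enter STRING mode
pos=7: emit STR "ok" (now at pos=11)
pos=11: enter COMMENT mode (saw '/*')
exit COMMENT mode (now at pos=18)
pos=18: emit STAR '*'
pos=20: ERROR — unrecognized char '@'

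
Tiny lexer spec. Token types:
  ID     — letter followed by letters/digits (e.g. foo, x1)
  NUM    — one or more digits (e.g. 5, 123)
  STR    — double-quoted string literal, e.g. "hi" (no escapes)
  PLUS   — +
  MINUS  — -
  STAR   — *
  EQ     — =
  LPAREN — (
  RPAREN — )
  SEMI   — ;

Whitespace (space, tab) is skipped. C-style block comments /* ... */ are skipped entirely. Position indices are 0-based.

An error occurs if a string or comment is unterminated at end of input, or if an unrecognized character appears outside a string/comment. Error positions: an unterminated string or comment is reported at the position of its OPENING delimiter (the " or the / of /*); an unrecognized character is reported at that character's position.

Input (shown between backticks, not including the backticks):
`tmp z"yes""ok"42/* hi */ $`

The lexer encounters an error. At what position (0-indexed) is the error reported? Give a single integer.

Answer: 25

Derivation:
pos=0: emit ID 'tmp' (now at pos=3)
pos=4: emit ID 'z' (now at pos=5)
pos=5: enter STRING mode
pos=5: emit STR "yes" (now at pos=10)
pos=10: enter STRING mode
pos=10: emit STR "ok" (now at pos=14)
pos=14: emit NUM '42' (now at pos=16)
pos=16: enter COMMENT mode (saw '/*')
exit COMMENT mode (now at pos=24)
pos=25: ERROR — unrecognized char '$'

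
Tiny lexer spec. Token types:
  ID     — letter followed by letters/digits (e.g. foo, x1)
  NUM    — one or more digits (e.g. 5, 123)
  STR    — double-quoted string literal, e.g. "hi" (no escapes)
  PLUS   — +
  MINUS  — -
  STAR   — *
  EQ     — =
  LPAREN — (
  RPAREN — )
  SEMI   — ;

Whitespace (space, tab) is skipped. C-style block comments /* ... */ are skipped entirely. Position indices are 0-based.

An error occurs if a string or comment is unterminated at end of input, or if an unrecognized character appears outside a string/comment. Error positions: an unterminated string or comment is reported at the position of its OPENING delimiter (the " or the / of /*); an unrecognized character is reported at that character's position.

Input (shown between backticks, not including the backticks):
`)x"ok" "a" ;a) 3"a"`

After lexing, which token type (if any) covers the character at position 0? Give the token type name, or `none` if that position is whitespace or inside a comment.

pos=0: emit RPAREN ')'
pos=1: emit ID 'x' (now at pos=2)
pos=2: enter STRING mode
pos=2: emit STR "ok" (now at pos=6)
pos=7: enter STRING mode
pos=7: emit STR "a" (now at pos=10)
pos=11: emit SEMI ';'
pos=12: emit ID 'a' (now at pos=13)
pos=13: emit RPAREN ')'
pos=15: emit NUM '3' (now at pos=16)
pos=16: enter STRING mode
pos=16: emit STR "a" (now at pos=19)
DONE. 9 tokens: [RPAREN, ID, STR, STR, SEMI, ID, RPAREN, NUM, STR]
Position 0: char is ')' -> RPAREN

Answer: RPAREN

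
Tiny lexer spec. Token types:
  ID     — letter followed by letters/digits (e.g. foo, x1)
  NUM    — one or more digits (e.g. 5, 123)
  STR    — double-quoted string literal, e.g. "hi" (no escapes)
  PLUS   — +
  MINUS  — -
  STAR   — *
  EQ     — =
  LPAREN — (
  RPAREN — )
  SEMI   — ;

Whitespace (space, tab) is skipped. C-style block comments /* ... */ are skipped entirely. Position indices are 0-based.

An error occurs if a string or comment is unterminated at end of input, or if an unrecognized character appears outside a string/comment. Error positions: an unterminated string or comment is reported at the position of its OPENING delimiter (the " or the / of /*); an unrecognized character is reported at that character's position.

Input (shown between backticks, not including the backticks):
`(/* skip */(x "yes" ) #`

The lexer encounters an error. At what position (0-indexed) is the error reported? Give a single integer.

Answer: 22

Derivation:
pos=0: emit LPAREN '('
pos=1: enter COMMENT mode (saw '/*')
exit COMMENT mode (now at pos=11)
pos=11: emit LPAREN '('
pos=12: emit ID 'x' (now at pos=13)
pos=14: enter STRING mode
pos=14: emit STR "yes" (now at pos=19)
pos=20: emit RPAREN ')'
pos=22: ERROR — unrecognized char '#'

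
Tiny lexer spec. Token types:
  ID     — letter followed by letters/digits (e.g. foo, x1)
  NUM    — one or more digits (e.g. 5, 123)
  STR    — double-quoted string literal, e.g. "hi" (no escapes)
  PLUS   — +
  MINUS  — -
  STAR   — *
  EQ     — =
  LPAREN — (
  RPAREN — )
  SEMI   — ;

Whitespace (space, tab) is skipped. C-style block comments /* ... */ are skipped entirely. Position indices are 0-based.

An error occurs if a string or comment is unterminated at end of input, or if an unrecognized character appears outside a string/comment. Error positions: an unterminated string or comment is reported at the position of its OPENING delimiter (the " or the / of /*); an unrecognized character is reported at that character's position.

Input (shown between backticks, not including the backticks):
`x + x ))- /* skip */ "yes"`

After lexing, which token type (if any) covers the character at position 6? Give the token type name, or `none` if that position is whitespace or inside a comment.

Answer: RPAREN

Derivation:
pos=0: emit ID 'x' (now at pos=1)
pos=2: emit PLUS '+'
pos=4: emit ID 'x' (now at pos=5)
pos=6: emit RPAREN ')'
pos=7: emit RPAREN ')'
pos=8: emit MINUS '-'
pos=10: enter COMMENT mode (saw '/*')
exit COMMENT mode (now at pos=20)
pos=21: enter STRING mode
pos=21: emit STR "yes" (now at pos=26)
DONE. 7 tokens: [ID, PLUS, ID, RPAREN, RPAREN, MINUS, STR]
Position 6: char is ')' -> RPAREN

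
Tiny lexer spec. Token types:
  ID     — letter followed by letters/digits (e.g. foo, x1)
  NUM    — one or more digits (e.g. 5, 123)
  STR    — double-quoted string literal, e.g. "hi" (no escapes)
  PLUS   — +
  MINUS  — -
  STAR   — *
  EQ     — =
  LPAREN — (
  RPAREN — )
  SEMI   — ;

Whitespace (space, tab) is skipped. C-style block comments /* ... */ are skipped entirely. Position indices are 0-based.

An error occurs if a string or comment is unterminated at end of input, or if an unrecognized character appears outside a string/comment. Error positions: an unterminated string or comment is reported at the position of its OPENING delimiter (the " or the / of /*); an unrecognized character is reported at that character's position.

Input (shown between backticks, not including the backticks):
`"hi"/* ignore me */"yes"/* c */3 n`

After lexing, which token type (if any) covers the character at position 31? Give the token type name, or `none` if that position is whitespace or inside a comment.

pos=0: enter STRING mode
pos=0: emit STR "hi" (now at pos=4)
pos=4: enter COMMENT mode (saw '/*')
exit COMMENT mode (now at pos=19)
pos=19: enter STRING mode
pos=19: emit STR "yes" (now at pos=24)
pos=24: enter COMMENT mode (saw '/*')
exit COMMENT mode (now at pos=31)
pos=31: emit NUM '3' (now at pos=32)
pos=33: emit ID 'n' (now at pos=34)
DONE. 4 tokens: [STR, STR, NUM, ID]
Position 31: char is '3' -> NUM

Answer: NUM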